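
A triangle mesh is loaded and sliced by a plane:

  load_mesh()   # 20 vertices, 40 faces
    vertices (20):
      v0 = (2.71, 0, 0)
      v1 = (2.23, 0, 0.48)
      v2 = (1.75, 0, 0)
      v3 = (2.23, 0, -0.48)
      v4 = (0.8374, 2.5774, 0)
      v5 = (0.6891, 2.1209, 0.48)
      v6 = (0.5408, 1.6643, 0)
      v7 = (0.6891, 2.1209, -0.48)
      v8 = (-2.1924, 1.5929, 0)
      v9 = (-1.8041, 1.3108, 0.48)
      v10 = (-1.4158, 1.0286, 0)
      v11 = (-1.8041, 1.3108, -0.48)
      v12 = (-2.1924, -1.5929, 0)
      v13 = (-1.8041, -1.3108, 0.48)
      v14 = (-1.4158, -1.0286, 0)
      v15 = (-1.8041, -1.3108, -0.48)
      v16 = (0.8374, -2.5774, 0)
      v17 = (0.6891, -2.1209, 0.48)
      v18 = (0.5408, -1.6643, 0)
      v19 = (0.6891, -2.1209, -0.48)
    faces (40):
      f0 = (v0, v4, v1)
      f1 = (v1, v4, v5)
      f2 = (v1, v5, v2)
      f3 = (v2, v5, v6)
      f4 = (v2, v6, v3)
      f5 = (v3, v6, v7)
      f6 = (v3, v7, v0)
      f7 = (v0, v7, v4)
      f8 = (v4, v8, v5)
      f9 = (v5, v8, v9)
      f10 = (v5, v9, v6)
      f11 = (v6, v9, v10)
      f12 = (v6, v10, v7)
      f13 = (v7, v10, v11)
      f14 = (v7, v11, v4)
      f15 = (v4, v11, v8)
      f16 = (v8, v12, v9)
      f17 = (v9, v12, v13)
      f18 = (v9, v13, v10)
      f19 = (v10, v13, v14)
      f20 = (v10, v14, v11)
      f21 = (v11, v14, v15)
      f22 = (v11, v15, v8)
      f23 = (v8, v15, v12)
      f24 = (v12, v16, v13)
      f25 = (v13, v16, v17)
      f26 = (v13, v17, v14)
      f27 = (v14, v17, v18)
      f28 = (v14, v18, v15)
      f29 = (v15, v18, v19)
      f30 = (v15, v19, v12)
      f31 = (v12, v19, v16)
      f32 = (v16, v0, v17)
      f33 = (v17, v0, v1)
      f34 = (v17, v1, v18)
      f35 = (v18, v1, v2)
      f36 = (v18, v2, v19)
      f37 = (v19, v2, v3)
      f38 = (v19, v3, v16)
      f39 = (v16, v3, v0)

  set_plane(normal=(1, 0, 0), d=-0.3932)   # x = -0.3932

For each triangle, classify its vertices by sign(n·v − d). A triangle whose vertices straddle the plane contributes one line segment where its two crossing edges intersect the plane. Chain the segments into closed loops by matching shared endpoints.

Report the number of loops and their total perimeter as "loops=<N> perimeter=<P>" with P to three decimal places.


Straddling triangles (16 of 40):
  (v4,v8,v5) [+-+] → (-0.3932, 2.17753, 0)–(-0.3932, 1.92258, 0.299711)  len=0.3935
  (v5,v8,v9) [+--] → (-0.3932, 1.92258, 0.299711)–(-0.3932, 1.76923, 0.48)  len=0.2367
  (v5,v9,v6) [+-+] → (-0.3932, 1.76923, 0.48)–(-0.3932, 1.5235, 0.191189)  len=0.3792
  (v6,v9,v10) [+--] → (-0.3932, 1.5235, 0.191189)–(-0.3932, 1.36084, 0)  len=0.2510
  (v6,v10,v7) [+-+] → (-0.3932, 1.36084, 0)–(-0.3932, 1.55926, -0.233193)  len=0.3062
  (v7,v10,v11) [+--] → (-0.3932, 1.55926, -0.233193)–(-0.3932, 1.76923, -0.48)  len=0.3240
  (v7,v11,v4) [+-+] → (-0.3932, 1.76923, -0.48)–(-0.3932, 1.98733, -0.223618)  len=0.3366
  (v4,v11,v8) [+--] → (-0.3932, 1.98733, -0.223618)–(-0.3932, 2.17753, 0)  len=0.2936
  (v12,v16,v13) [-+-] → (-0.3932, -2.17753, 0)–(-0.3932, -1.98733, 0.223618)  len=0.2936
  (v13,v16,v17) [-++] → (-0.3932, -1.98733, 0.223618)–(-0.3932, -1.76923, 0.48)  len=0.3366
  (v13,v17,v14) [-+-] → (-0.3932, -1.76923, 0.48)–(-0.3932, -1.55926, 0.233193)  len=0.3240
  (v14,v17,v18) [-++] → (-0.3932, -1.55926, 0.233193)–(-0.3932, -1.36084, 0)  len=0.3062
  (v14,v18,v15) [-+-] → (-0.3932, -1.36084, 0)–(-0.3932, -1.5235, -0.191189)  len=0.2510
  (v15,v18,v19) [-++] → (-0.3932, -1.5235, -0.191189)–(-0.3932, -1.76923, -0.48)  len=0.3792
  (v15,v19,v12) [-+-] → (-0.3932, -1.76923, -0.48)–(-0.3932, -1.92258, -0.299711)  len=0.2367
  (v12,v19,v16) [-++] → (-0.3932, -1.92258, -0.299711)–(-0.3932, -2.17753, 0)  len=0.3935

Chained into 2 loop(s):
  loop 1: 8 segments, perimeter = 2.5208
  loop 2: 8 segments, perimeter = 2.5208
Total perimeter = 5.042

loops=2 perimeter=5.042


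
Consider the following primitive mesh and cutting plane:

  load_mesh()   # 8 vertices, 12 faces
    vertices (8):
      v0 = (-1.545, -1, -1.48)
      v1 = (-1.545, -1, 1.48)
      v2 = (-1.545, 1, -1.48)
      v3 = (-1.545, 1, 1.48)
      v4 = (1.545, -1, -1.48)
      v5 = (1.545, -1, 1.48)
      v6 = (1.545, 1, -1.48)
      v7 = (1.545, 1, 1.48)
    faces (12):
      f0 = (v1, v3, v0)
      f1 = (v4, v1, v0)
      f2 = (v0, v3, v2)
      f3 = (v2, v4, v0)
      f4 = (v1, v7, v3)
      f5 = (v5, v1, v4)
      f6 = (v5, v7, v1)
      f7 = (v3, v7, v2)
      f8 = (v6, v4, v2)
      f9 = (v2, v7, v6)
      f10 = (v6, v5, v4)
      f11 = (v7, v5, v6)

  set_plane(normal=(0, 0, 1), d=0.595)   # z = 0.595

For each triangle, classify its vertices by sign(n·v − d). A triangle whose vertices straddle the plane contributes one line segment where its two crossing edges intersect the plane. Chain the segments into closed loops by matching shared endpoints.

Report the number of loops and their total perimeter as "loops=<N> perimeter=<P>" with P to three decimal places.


loops=1 perimeter=10.180

Straddling triangles (8 of 12):
  (v1,v3,v0) [++-] → (-1.545, 0.402027, 0.595)–(-1.545, -1, 0.595)  len=1.4020
  (v4,v1,v0) [-+-] → (-0.621132, -1, 0.595)–(-1.545, -1, 0.595)  len=0.9239
  (v0,v3,v2) [-+-] → (-1.545, 0.402027, 0.595)–(-1.545, 1, 0.595)  len=0.5980
  (v5,v1,v4) [++-] → (-0.621132, -1, 0.595)–(1.545, -1, 0.595)  len=2.1661
  (v3,v7,v2) [++-] → (0.621132, 1, 0.595)–(-1.545, 1, 0.595)  len=2.1661
  (v2,v7,v6) [-+-] → (0.621132, 1, 0.595)–(1.545, 1, 0.595)  len=0.9239
  (v6,v5,v4) [-+-] → (1.545, -0.402027, 0.595)–(1.545, -1, 0.595)  len=0.5980
  (v7,v5,v6) [++-] → (1.545, -0.402027, 0.595)–(1.545, 1, 0.595)  len=1.4020

Chained into 1 loop(s):
  loop 1: 8 segments, perimeter = 10.1800
Total perimeter = 10.180


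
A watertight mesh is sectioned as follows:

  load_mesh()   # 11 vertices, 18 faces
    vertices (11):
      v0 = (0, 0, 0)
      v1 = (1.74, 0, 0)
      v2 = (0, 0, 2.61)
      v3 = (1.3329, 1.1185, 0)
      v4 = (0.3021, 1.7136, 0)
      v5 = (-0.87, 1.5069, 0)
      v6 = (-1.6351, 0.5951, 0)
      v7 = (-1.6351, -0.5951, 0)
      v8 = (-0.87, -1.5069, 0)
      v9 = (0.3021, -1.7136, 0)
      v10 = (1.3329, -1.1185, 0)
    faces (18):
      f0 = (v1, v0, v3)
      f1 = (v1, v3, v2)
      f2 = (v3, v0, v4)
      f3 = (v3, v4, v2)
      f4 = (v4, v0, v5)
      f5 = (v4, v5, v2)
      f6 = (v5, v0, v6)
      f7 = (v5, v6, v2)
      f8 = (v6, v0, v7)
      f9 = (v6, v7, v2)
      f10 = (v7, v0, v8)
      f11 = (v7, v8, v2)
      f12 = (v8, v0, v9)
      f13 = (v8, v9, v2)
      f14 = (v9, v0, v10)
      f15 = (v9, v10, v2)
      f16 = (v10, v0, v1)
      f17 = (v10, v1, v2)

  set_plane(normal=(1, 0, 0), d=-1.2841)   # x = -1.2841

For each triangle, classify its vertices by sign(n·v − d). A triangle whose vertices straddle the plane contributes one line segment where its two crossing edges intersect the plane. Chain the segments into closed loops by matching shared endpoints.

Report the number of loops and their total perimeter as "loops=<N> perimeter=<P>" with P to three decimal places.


Straddling triangles (6 of 18):
  (v5,v0,v6) [++-] → (-1.2841, 0.467352, 0)–(-1.2841, 1.0134, 0)  len=0.5460
  (v5,v6,v2) [+-+] → (-1.2841, 1.0134, 0)–(-1.2841, 0.467352, 0.560278)  len=0.7824
  (v6,v0,v7) [-+-] → (-1.2841, 0.467352, 0)–(-1.2841, -0.467352, 0)  len=0.9347
  (v6,v7,v2) [--+] → (-1.2841, -0.467352, 0.560278)–(-1.2841, 0.467352, 0.560278)  len=0.9347
  (v7,v0,v8) [-++] → (-1.2841, -0.467352, 0)–(-1.2841, -1.0134, 0)  len=0.5460
  (v7,v8,v2) [-++] → (-1.2841, -1.0134, 0)–(-1.2841, -0.467352, 0.560278)  len=0.7824

Chained into 1 loop(s):
  loop 1: 6 segments, perimeter = 4.5262
Total perimeter = 4.526

loops=1 perimeter=4.526


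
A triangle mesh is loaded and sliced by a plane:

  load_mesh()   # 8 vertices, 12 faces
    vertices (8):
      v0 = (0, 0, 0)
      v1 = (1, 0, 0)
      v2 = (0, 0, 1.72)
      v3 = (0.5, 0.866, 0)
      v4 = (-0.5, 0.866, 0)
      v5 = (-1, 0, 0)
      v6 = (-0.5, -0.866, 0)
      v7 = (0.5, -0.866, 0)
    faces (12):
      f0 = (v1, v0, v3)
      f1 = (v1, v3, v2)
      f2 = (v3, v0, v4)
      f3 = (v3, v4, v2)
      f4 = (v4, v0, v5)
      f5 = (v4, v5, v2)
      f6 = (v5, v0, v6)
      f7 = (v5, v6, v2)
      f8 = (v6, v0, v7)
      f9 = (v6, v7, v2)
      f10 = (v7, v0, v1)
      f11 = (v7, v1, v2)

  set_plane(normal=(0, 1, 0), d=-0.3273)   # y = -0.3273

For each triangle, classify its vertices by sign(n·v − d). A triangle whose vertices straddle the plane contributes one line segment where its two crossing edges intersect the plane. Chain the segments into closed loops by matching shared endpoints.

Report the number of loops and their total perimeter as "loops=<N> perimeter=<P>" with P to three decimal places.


Straddling triangles (6 of 12):
  (v5,v0,v6) [++-] → (-0.188972, -0.3273, 0)–(-0.811028, -0.3273, 0)  len=0.6221
  (v5,v6,v2) [+-+] → (-0.811028, -0.3273, 0)–(-0.188972, -0.3273, 1.06994)  len=1.2376
  (v6,v0,v7) [-+-] → (-0.188972, -0.3273, 0)–(0.188972, -0.3273, 0)  len=0.3779
  (v6,v7,v2) [--+] → (0.188972, -0.3273, 1.06994)–(-0.188972, -0.3273, 1.06994)  len=0.3779
  (v7,v0,v1) [-++] → (0.188972, -0.3273, 0)–(0.811028, -0.3273, 0)  len=0.6221
  (v7,v1,v2) [-++] → (0.811028, -0.3273, 0)–(0.188972, -0.3273, 1.06994)  len=1.2376

Chained into 1 loop(s):
  loop 1: 6 segments, perimeter = 4.4752
Total perimeter = 4.475

loops=1 perimeter=4.475


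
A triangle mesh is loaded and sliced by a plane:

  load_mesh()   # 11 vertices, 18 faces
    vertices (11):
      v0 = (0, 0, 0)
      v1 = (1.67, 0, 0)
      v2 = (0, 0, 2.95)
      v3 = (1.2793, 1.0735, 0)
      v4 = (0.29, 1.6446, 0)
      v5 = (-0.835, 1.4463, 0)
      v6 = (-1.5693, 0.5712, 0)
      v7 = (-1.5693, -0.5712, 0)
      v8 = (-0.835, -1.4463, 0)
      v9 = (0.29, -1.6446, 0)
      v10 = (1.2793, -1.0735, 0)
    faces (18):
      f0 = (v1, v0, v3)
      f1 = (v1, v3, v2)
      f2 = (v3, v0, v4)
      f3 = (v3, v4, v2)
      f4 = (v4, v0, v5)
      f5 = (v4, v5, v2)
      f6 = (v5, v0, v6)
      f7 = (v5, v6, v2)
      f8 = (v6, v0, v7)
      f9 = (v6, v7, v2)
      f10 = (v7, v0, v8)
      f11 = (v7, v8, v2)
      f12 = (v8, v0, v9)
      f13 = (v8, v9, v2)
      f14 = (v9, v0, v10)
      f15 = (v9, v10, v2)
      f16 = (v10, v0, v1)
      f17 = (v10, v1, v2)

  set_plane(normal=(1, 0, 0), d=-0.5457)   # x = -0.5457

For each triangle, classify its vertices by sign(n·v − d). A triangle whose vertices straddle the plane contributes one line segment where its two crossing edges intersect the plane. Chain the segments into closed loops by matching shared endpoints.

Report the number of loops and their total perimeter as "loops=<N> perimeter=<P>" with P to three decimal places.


loops=1 perimeter=8.057

Straddling triangles (10 of 18):
  (v4,v0,v5) [++-] → (-0.5457, 0.945205, 0)–(-0.5457, 1.49729, 0)  len=0.5521
  (v4,v5,v2) [+-+] → (-0.5457, 1.49729, 0)–(-0.5457, 0.945205, 1.02208)  len=1.1617
  (v5,v0,v6) [-+-] → (-0.5457, 0.945205, 0)–(-0.5457, 0.198626, 0)  len=0.7466
  (v5,v6,v2) [--+] → (-0.5457, 0.198626, 1.92418)–(-0.5457, 0.945205, 1.02208)  len=1.1710
  (v6,v0,v7) [-+-] → (-0.5457, 0.198626, 0)–(-0.5457, -0.198626, 0)  len=0.3973
  (v6,v7,v2) [--+] → (-0.5457, -0.198626, 1.92418)–(-0.5457, 0.198626, 1.92418)  len=0.3973
  (v7,v0,v8) [-+-] → (-0.5457, -0.198626, 0)–(-0.5457, -0.945205, 0)  len=0.7466
  (v7,v8,v2) [--+] → (-0.5457, -0.945205, 1.02208)–(-0.5457, -0.198626, 1.92418)  len=1.1710
  (v8,v0,v9) [-++] → (-0.5457, -0.945205, 0)–(-0.5457, -1.49729, 0)  len=0.5521
  (v8,v9,v2) [-++] → (-0.5457, -1.49729, 0)–(-0.5457, -0.945205, 1.02208)  len=1.1617

Chained into 1 loop(s):
  loop 1: 10 segments, perimeter = 8.0571
Total perimeter = 8.057


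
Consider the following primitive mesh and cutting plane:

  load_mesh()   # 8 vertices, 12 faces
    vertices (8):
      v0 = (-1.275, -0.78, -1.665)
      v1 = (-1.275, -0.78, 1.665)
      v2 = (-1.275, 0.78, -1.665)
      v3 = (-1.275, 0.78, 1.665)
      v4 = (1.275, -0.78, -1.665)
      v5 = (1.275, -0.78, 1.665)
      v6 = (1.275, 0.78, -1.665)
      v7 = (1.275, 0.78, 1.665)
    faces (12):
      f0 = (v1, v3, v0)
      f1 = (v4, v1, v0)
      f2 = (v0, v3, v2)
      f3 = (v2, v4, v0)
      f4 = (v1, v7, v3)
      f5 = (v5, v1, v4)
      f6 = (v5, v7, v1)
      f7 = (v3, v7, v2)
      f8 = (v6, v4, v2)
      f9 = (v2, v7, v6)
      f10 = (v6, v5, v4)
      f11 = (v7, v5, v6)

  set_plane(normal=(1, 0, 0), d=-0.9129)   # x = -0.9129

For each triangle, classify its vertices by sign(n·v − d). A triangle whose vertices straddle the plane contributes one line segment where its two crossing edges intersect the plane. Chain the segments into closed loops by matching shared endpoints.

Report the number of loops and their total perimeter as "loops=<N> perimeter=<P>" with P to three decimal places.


loops=1 perimeter=9.780

Straddling triangles (8 of 12):
  (v4,v1,v0) [+--] → (-0.9129, -0.78, 1.19214)–(-0.9129, -0.78, -1.665)  len=2.8571
  (v2,v4,v0) [-+-] → (-0.9129, 0.55848, -1.665)–(-0.9129, -0.78, -1.665)  len=1.3385
  (v1,v7,v3) [-+-] → (-0.9129, -0.55848, 1.665)–(-0.9129, 0.78, 1.665)  len=1.3385
  (v5,v1,v4) [+-+] → (-0.9129, -0.78, 1.665)–(-0.9129, -0.78, 1.19214)  len=0.4729
  (v5,v7,v1) [++-] → (-0.9129, -0.55848, 1.665)–(-0.9129, -0.78, 1.665)  len=0.2215
  (v3,v7,v2) [-+-] → (-0.9129, 0.78, 1.665)–(-0.9129, 0.78, -1.19214)  len=2.8571
  (v6,v4,v2) [++-] → (-0.9129, 0.55848, -1.665)–(-0.9129, 0.78, -1.665)  len=0.2215
  (v2,v7,v6) [-++] → (-0.9129, 0.78, -1.19214)–(-0.9129, 0.78, -1.665)  len=0.4729

Chained into 1 loop(s):
  loop 1: 8 segments, perimeter = 9.7800
Total perimeter = 9.780


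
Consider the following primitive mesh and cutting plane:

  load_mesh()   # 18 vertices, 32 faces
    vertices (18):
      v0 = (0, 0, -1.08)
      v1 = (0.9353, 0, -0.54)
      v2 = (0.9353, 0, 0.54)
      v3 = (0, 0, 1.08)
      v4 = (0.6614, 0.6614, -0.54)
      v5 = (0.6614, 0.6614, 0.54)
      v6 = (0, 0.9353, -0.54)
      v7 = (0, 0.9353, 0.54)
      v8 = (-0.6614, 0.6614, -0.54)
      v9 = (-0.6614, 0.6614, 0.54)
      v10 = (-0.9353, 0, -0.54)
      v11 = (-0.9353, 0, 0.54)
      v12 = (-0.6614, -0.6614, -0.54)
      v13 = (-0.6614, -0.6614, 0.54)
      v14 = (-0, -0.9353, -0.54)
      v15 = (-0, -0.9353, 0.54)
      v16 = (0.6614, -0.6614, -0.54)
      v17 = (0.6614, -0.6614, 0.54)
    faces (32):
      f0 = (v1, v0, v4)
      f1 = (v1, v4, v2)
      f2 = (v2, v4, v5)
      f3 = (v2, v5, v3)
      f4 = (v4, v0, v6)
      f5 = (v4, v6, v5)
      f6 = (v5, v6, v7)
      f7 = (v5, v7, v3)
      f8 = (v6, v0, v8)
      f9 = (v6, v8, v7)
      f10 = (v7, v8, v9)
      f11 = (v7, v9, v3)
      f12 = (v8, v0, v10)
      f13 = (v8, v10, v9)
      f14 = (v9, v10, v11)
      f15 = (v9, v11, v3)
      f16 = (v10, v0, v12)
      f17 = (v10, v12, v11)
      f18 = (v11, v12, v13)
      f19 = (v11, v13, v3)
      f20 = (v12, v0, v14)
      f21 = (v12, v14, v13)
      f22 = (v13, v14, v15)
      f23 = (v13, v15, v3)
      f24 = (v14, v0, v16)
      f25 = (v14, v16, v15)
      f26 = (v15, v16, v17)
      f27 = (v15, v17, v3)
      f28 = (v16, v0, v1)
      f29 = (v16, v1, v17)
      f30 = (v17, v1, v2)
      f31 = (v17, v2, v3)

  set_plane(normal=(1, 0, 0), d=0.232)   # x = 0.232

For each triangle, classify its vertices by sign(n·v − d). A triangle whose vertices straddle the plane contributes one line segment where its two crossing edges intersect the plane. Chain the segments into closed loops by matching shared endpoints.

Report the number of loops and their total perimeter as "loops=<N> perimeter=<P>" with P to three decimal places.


Straddling triangles (12 of 32):
  (v1,v0,v4) [+-+] → (0.232, 0, -0.946054)–(0.232, 0.232, -0.890584)  len=0.2385
  (v2,v5,v3) [++-] → (0.232, 0.232, 0.890584)–(0.232, 0, 0.946054)  len=0.2385
  (v4,v0,v6) [+--] → (0.232, 0.232, -0.890584)–(0.232, 0.839224, -0.54)  len=0.7012
  (v4,v6,v5) [+-+] → (0.232, 0.839224, -0.54)–(0.232, 0.839224, -0.161167)  len=0.3788
  (v5,v6,v7) [+--] → (0.232, 0.839224, -0.161167)–(0.232, 0.839224, 0.54)  len=0.7012
  (v5,v7,v3) [+--] → (0.232, 0.839224, 0.54)–(0.232, 0.232, 0.890584)  len=0.7012
  (v14,v0,v16) [--+] → (0.232, -0.232, -0.890584)–(0.232, -0.839224, -0.54)  len=0.7012
  (v14,v16,v15) [-+-] → (0.232, -0.839224, -0.54)–(0.232, -0.839224, 0.161167)  len=0.7012
  (v15,v16,v17) [-++] → (0.232, -0.839224, 0.161167)–(0.232, -0.839224, 0.54)  len=0.3788
  (v15,v17,v3) [-+-] → (0.232, -0.839224, 0.54)–(0.232, -0.232, 0.890584)  len=0.7012
  (v16,v0,v1) [+-+] → (0.232, -0.232, -0.890584)–(0.232, 0, -0.946054)  len=0.2385
  (v17,v2,v3) [++-] → (0.232, 0, 0.946054)–(0.232, -0.232, 0.890584)  len=0.2385

Chained into 1 loop(s):
  loop 1: 12 segments, perimeter = 5.9188
Total perimeter = 5.919

loops=1 perimeter=5.919


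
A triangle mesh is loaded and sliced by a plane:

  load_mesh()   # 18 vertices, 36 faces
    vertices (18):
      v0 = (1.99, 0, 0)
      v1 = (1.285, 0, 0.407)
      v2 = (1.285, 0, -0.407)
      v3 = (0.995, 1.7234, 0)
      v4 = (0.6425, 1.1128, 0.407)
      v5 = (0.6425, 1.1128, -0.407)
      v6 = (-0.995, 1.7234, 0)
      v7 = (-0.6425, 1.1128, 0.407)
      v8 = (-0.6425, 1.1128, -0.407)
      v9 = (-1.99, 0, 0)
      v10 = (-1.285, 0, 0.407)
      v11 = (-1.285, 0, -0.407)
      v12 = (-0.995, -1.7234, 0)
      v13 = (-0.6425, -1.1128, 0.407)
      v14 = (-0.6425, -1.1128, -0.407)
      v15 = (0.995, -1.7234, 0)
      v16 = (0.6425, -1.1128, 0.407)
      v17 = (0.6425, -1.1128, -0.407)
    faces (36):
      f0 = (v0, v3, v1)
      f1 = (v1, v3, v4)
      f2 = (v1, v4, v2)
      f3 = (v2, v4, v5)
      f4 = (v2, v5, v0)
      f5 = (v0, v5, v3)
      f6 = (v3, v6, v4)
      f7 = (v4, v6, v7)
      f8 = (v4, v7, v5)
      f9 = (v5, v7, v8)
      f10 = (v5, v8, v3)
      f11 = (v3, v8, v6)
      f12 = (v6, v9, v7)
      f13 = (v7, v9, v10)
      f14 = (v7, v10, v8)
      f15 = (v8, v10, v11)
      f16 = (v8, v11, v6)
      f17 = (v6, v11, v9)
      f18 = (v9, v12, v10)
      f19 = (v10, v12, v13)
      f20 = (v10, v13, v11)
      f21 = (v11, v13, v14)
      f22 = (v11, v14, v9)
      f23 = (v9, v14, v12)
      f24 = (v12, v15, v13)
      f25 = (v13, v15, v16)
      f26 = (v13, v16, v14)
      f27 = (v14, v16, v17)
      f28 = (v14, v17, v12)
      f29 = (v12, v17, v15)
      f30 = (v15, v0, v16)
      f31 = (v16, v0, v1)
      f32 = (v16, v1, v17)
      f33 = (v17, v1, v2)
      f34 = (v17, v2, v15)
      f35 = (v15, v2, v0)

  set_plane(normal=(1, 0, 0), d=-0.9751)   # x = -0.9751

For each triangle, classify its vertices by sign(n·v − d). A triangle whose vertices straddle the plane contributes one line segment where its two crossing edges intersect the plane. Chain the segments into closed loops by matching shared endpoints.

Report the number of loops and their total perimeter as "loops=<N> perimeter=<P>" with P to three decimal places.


loops=2 perimeter=6.652

Straddling triangles (16 of 36):
  (v3,v6,v4) [+-+] → (-0.9751, 1.7234, 0)–(-0.9751, 1.71598, 0.00494614)  len=0.0089
  (v4,v6,v7) [+-+] → (-0.9751, 1.71598, 0.00494614)–(-0.9751, 1.68893, 0.0229767)  len=0.0325
  (v3,v8,v6) [++-] → (-0.9751, 1.68893, -0.0229767)–(-0.9751, 1.7234, 0)  len=0.0414
  (v6,v9,v7) [--+] → (-0.9751, 0.83813, 0.306541)–(-0.9751, 1.68893, 0.0229767)  len=0.8968
  (v7,v9,v10) [+--] → (-0.9751, 0.83813, 0.306541)–(-0.9751, 0.536742, 0.407)  len=0.3177
  (v7,v10,v8) [+-+] → (-0.9751, 0.536742, 0.407)–(-0.9751, 0.536742, 0.0143796)  len=0.3926
  (v8,v10,v11) [+--] → (-0.9751, 0.536742, 0.0143796)–(-0.9751, 0.536742, -0.407)  len=0.4214
  (v8,v11,v6) [+--] → (-0.9751, 0.536742, -0.407)–(-0.9751, 1.68893, -0.0229767)  len=1.2145
  (v10,v12,v13) [--+] → (-0.9751, -1.68893, 0.0229767)–(-0.9751, -0.536742, 0.407)  len=1.2145
  (v10,v13,v11) [-+-] → (-0.9751, -0.536742, 0.407)–(-0.9751, -0.536742, -0.0143796)  len=0.4214
  (v11,v13,v14) [-++] → (-0.9751, -0.536742, -0.0143796)–(-0.9751, -0.536742, -0.407)  len=0.3926
  (v11,v14,v9) [-+-] → (-0.9751, -0.536742, -0.407)–(-0.9751, -0.83813, -0.306541)  len=0.3177
  (v9,v14,v12) [-+-] → (-0.9751, -0.83813, -0.306541)–(-0.9751, -1.68893, -0.0229767)  len=0.8968
  (v12,v15,v13) [-++] → (-0.9751, -1.7234, 0)–(-0.9751, -1.68893, 0.0229767)  len=0.0414
  (v14,v17,v12) [++-] → (-0.9751, -1.71598, -0.00494614)–(-0.9751, -1.68893, -0.0229767)  len=0.0325
  (v12,v17,v15) [-++] → (-0.9751, -1.71598, -0.00494614)–(-0.9751, -1.7234, 0)  len=0.0089

Chained into 2 loop(s):
  loop 1: 8 segments, perimeter = 3.3259
  loop 2: 8 segments, perimeter = 3.3259
Total perimeter = 6.652


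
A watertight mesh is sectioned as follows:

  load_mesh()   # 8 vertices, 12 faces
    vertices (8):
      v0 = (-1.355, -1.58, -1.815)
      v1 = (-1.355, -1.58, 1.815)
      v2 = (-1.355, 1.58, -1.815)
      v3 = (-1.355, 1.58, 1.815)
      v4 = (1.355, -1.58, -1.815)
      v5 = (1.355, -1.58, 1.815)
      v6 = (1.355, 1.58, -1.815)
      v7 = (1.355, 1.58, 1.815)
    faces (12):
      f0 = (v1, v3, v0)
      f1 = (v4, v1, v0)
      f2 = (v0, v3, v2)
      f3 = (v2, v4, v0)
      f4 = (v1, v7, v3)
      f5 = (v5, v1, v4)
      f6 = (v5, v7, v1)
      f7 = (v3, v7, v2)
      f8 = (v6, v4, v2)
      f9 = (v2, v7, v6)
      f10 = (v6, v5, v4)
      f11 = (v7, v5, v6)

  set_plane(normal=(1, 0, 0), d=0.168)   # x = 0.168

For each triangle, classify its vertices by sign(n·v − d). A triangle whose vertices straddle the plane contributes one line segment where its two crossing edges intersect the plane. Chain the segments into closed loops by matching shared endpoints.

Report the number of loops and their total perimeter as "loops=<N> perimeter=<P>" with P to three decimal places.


loops=1 perimeter=13.580

Straddling triangles (8 of 12):
  (v4,v1,v0) [+--] → (0.168, -1.58, -0.225033)–(0.168, -1.58, -1.815)  len=1.5900
  (v2,v4,v0) [-+-] → (0.168, -0.195897, -1.815)–(0.168, -1.58, -1.815)  len=1.3841
  (v1,v7,v3) [-+-] → (0.168, 0.195897, 1.815)–(0.168, 1.58, 1.815)  len=1.3841
  (v5,v1,v4) [+-+] → (0.168, -1.58, 1.815)–(0.168, -1.58, -0.225033)  len=2.0400
  (v5,v7,v1) [++-] → (0.168, 0.195897, 1.815)–(0.168, -1.58, 1.815)  len=1.7759
  (v3,v7,v2) [-+-] → (0.168, 1.58, 1.815)–(0.168, 1.58, 0.225033)  len=1.5900
  (v6,v4,v2) [++-] → (0.168, -0.195897, -1.815)–(0.168, 1.58, -1.815)  len=1.7759
  (v2,v7,v6) [-++] → (0.168, 1.58, 0.225033)–(0.168, 1.58, -1.815)  len=2.0400

Chained into 1 loop(s):
  loop 1: 8 segments, perimeter = 13.5800
Total perimeter = 13.580


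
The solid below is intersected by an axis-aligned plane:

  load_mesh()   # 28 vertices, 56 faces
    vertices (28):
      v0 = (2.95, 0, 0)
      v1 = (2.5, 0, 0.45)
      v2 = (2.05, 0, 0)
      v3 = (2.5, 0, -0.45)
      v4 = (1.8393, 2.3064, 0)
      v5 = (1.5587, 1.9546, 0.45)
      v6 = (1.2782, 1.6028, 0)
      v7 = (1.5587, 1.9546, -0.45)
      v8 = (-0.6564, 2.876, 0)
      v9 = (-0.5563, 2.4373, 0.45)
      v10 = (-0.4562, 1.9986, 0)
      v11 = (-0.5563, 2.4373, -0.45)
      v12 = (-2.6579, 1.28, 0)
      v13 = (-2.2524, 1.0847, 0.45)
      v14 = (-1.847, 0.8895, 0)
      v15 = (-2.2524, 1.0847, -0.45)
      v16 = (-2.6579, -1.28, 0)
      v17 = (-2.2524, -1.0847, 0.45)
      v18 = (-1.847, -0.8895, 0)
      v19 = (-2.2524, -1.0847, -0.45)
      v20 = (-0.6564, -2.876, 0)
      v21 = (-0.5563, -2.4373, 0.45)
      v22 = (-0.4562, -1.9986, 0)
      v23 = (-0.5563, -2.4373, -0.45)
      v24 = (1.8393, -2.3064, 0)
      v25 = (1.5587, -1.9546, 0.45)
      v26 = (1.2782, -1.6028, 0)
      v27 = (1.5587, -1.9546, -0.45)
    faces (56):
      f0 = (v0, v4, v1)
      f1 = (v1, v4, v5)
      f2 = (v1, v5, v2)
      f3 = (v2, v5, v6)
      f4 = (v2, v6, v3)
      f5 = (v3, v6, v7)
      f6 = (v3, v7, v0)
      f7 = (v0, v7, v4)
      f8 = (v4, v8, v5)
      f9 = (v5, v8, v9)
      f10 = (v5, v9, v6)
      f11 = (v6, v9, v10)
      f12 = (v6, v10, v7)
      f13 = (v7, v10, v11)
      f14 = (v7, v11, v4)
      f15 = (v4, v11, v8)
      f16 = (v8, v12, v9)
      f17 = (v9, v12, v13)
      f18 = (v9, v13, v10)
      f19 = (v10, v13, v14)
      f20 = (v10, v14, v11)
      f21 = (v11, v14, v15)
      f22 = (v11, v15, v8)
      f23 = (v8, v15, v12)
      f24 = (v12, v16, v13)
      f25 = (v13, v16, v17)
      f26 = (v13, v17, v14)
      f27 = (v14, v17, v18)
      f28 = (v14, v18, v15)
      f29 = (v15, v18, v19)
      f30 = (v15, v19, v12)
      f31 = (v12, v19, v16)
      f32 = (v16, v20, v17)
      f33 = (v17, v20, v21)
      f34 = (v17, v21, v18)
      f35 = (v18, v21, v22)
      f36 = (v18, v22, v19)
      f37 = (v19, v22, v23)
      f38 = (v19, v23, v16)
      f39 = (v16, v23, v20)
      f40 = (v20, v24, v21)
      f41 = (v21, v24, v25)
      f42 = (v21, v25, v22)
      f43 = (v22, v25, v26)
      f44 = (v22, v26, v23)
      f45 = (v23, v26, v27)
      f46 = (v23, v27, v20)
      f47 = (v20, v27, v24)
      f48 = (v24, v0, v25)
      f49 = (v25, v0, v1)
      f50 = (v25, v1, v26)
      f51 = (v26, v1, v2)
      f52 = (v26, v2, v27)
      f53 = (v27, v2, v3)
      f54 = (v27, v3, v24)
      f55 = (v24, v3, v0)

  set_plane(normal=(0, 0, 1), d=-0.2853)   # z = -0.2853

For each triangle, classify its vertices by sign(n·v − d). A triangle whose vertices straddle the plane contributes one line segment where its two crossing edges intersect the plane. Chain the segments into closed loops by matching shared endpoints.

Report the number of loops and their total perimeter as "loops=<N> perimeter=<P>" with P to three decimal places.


loops=2 perimeter=30.372

Straddling triangles (28 of 56):
  (v2,v6,v3) [++-] → (2.05282, 0.586625, -0.2853)–(2.3353, 0, -0.2853)  len=0.6511
  (v3,v6,v7) [-+-] → (2.05282, 0.586625, -0.2853)–(1.45604, 1.82584, -0.2853)  len=1.3754
  (v3,v7,v0) [--+] → (2.06792, 1.23922, -0.2853)–(2.6647, 0, -0.2853)  len=1.3754
  (v0,v7,v4) [+-+] → (2.06792, 1.23922, -0.2853)–(1.6614, 2.08336, -0.2853)  len=0.9369
  (v6,v10,v7) [++-] → (0.821247, 1.9707, -0.2853)–(1.45604, 1.82584, -0.2853)  len=0.6511
  (v7,v10,v11) [-+-] → (0.821247, 1.9707, -0.2853)–(-0.519663, 2.27674, -0.2853)  len=1.3754
  (v7,v11,v4) [--+] → (0.32049, 2.38939, -0.2853)–(1.6614, 2.08336, -0.2853)  len=1.3754
  (v4,v11,v8) [+-+] → (0.32049, 2.38939, -0.2853)–(-0.592937, 2.59786, -0.2853)  len=0.9369
  (v10,v14,v11) [++-] → (-1.0287, 1.87081, -0.2853)–(-0.519663, 2.27674, -0.2853)  len=0.6511
  (v11,v14,v15) [-+-] → (-1.0287, 1.87081, -0.2853)–(-2.10402, 1.01326, -0.2853)  len=1.3754
  (v11,v15,v8) [--+] → (-1.66826, 1.74032, -0.2853)–(-0.592937, 2.59786, -0.2853)  len=1.3754
  (v8,v15,v12) [+-+] → (-1.66826, 1.74032, -0.2853)–(-2.40081, 1.15618, -0.2853)  len=0.9369
  (v14,v18,v15) [++-] → (-2.10402, 0.362143, -0.2853)–(-2.10402, 1.01326, -0.2853)  len=0.6511
  (v15,v18,v19) [-+-] → (-2.10402, 0.362143, -0.2853)–(-2.10402, -1.01326, -0.2853)  len=1.3754
  (v15,v19,v12) [--+] → (-2.40081, -0.21922, -0.2853)–(-2.40081, 1.15618, -0.2853)  len=1.3754
  (v12,v19,v16) [+-+] → (-2.40081, -0.21922, -0.2853)–(-2.40081, -1.15618, -0.2853)  len=0.9370
  (v18,v22,v19) [++-] → (-1.59499, -1.41919, -0.2853)–(-2.10402, -1.01326, -0.2853)  len=0.6511
  (v19,v22,v23) [-+-] → (-1.59499, -1.41919, -0.2853)–(-0.519663, -2.27674, -0.2853)  len=1.3754
  (v19,v23,v16) [--+] → (-1.32549, -2.01373, -0.2853)–(-2.40081, -1.15618, -0.2853)  len=1.3754
  (v16,v23,v20) [+-+] → (-1.32549, -2.01373, -0.2853)–(-0.592937, -2.59786, -0.2853)  len=0.9369
  (v22,v26,v23) [++-] → (0.115127, -2.13187, -0.2853)–(-0.519663, -2.27674, -0.2853)  len=0.6511
  (v23,v26,v27) [-+-] → (0.115127, -2.13187, -0.2853)–(1.45604, -1.82584, -0.2853)  len=1.3754
  (v23,v27,v20) [--+] → (0.747973, -2.29183, -0.2853)–(-0.592937, -2.59786, -0.2853)  len=1.3754
  (v20,v27,v24) [+-+] → (0.747973, -2.29183, -0.2853)–(1.6614, -2.08336, -0.2853)  len=0.9369
  (v26,v2,v27) [++-] → (1.73852, -1.23922, -0.2853)–(1.45604, -1.82584, -0.2853)  len=0.6511
  (v27,v2,v3) [-+-] → (1.73852, -1.23922, -0.2853)–(2.3353, 0, -0.2853)  len=1.3754
  (v27,v3,v24) [--+] → (2.25818, -0.844142, -0.2853)–(1.6614, -2.08336, -0.2853)  len=1.3754
  (v24,v3,v0) [+-+] → (2.25818, -0.844142, -0.2853)–(2.6647, 0, -0.2853)  len=0.9369

Chained into 2 loop(s):
  loop 1: 14 segments, perimeter = 14.1855
  loop 2: 14 segments, perimeter = 16.1863
Total perimeter = 30.372


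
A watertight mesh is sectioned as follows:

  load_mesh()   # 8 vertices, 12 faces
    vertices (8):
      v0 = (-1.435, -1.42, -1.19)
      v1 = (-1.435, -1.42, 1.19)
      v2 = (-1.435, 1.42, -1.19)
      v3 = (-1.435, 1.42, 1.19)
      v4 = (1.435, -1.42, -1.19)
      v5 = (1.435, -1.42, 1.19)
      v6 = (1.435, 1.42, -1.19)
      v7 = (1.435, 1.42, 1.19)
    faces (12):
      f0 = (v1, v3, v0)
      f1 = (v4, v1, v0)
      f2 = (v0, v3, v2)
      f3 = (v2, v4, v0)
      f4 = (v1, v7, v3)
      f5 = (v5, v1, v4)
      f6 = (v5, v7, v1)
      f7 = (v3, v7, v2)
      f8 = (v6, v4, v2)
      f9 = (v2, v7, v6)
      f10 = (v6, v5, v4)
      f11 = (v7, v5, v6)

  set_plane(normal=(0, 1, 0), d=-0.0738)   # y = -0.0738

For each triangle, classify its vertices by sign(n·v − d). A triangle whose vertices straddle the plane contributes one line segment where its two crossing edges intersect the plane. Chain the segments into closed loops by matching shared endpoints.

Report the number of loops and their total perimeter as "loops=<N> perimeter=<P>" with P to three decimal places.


loops=1 perimeter=10.500

Straddling triangles (8 of 12):
  (v1,v3,v0) [-+-] → (-1.435, -0.0738, 1.19)–(-1.435, -0.0738, -0.0618465)  len=1.2518
  (v0,v3,v2) [-++] → (-1.435, -0.0738, -0.0618465)–(-1.435, -0.0738, -1.19)  len=1.1282
  (v2,v4,v0) [+--] → (0.0745796, -0.0738, -1.19)–(-1.435, -0.0738, -1.19)  len=1.5096
  (v1,v7,v3) [-++] → (-0.0745796, -0.0738, 1.19)–(-1.435, -0.0738, 1.19)  len=1.3604
  (v5,v7,v1) [-+-] → (1.435, -0.0738, 1.19)–(-0.0745796, -0.0738, 1.19)  len=1.5096
  (v6,v4,v2) [+-+] → (1.435, -0.0738, -1.19)–(0.0745796, -0.0738, -1.19)  len=1.3604
  (v6,v5,v4) [+--] → (1.435, -0.0738, 0.0618465)–(1.435, -0.0738, -1.19)  len=1.2518
  (v7,v5,v6) [+-+] → (1.435, -0.0738, 1.19)–(1.435, -0.0738, 0.0618465)  len=1.1282

Chained into 1 loop(s):
  loop 1: 8 segments, perimeter = 10.5000
Total perimeter = 10.500


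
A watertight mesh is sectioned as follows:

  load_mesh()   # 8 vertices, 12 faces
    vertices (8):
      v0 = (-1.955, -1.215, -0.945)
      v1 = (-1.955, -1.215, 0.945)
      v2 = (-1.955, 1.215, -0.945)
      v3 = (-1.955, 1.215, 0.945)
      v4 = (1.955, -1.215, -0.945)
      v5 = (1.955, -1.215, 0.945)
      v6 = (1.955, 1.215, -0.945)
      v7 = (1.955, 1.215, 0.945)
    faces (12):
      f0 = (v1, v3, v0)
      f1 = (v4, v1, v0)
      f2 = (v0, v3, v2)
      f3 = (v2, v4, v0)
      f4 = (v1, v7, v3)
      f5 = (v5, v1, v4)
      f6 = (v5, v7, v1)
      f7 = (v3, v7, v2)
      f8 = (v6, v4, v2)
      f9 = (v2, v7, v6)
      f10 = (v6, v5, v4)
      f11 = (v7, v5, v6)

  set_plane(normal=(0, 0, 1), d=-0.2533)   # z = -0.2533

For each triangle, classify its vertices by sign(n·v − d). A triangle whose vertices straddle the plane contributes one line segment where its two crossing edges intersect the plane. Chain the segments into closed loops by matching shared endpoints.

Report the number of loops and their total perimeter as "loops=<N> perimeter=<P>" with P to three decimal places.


loops=1 perimeter=12.680

Straddling triangles (8 of 12):
  (v1,v3,v0) [++-] → (-1.955, -0.325671, -0.2533)–(-1.955, -1.215, -0.2533)  len=0.8893
  (v4,v1,v0) [-+-] → (0.524023, -1.215, -0.2533)–(-1.955, -1.215, -0.2533)  len=2.4790
  (v0,v3,v2) [-+-] → (-1.955, -0.325671, -0.2533)–(-1.955, 1.215, -0.2533)  len=1.5407
  (v5,v1,v4) [++-] → (0.524023, -1.215, -0.2533)–(1.955, -1.215, -0.2533)  len=1.4310
  (v3,v7,v2) [++-] → (-0.524023, 1.215, -0.2533)–(-1.955, 1.215, -0.2533)  len=1.4310
  (v2,v7,v6) [-+-] → (-0.524023, 1.215, -0.2533)–(1.955, 1.215, -0.2533)  len=2.4790
  (v6,v5,v4) [-+-] → (1.955, 0.325671, -0.2533)–(1.955, -1.215, -0.2533)  len=1.5407
  (v7,v5,v6) [++-] → (1.955, 0.325671, -0.2533)–(1.955, 1.215, -0.2533)  len=0.8893

Chained into 1 loop(s):
  loop 1: 8 segments, perimeter = 12.6800
Total perimeter = 12.680


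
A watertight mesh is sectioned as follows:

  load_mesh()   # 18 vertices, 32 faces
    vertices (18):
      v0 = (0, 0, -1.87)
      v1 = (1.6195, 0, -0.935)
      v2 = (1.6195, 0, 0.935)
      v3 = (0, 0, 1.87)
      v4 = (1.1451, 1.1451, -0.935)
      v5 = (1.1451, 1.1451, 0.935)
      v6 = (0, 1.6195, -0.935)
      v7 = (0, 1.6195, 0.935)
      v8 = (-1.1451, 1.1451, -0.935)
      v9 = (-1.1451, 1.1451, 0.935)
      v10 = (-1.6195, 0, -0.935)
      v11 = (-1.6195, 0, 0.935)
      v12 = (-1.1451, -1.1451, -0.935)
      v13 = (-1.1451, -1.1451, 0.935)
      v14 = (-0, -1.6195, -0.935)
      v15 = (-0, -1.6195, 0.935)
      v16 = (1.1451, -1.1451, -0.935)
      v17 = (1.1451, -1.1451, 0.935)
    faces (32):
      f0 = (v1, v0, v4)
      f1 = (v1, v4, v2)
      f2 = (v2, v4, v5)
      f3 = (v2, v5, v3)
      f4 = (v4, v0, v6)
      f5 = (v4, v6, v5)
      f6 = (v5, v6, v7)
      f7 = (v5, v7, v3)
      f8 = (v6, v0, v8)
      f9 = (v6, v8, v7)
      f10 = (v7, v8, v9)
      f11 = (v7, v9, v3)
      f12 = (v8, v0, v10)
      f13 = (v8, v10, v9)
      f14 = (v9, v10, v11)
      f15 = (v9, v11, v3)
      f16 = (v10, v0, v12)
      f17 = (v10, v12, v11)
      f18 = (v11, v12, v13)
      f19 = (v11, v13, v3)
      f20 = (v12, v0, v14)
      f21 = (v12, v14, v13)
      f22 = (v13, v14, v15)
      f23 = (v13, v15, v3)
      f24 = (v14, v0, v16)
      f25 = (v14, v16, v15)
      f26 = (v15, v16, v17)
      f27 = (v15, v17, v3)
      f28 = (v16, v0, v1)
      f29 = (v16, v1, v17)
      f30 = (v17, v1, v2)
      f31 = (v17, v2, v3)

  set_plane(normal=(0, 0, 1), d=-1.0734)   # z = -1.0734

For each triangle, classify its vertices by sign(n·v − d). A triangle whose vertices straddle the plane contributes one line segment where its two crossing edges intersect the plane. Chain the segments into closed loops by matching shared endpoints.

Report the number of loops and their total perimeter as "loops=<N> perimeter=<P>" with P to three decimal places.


Straddling triangles (8 of 32):
  (v1,v0,v4) [+-+] → (1.37978, 0, -1.0734)–(0.975601, 0.975601, -1.0734)  len=1.0560
  (v4,v0,v6) [+-+] → (0.975601, 0.975601, -1.0734)–(0, 1.37978, -1.0734)  len=1.0560
  (v6,v0,v8) [+-+] → (0, 1.37978, -1.0734)–(-0.975601, 0.975601, -1.0734)  len=1.0560
  (v8,v0,v10) [+-+] → (-0.975601, 0.975601, -1.0734)–(-1.37978, 0, -1.0734)  len=1.0560
  (v10,v0,v12) [+-+] → (-1.37978, 0, -1.0734)–(-0.975601, -0.975601, -1.0734)  len=1.0560
  (v12,v0,v14) [+-+] → (-0.975601, -0.975601, -1.0734)–(0, -1.37978, -1.0734)  len=1.0560
  (v14,v0,v16) [+-+] → (0, -1.37978, -1.0734)–(0.975601, -0.975601, -1.0734)  len=1.0560
  (v16,v0,v1) [+-+] → (0.975601, -0.975601, -1.0734)–(1.37978, 0, -1.0734)  len=1.0560

Chained into 1 loop(s):
  loop 1: 8 segments, perimeter = 8.4481
Total perimeter = 8.448

loops=1 perimeter=8.448


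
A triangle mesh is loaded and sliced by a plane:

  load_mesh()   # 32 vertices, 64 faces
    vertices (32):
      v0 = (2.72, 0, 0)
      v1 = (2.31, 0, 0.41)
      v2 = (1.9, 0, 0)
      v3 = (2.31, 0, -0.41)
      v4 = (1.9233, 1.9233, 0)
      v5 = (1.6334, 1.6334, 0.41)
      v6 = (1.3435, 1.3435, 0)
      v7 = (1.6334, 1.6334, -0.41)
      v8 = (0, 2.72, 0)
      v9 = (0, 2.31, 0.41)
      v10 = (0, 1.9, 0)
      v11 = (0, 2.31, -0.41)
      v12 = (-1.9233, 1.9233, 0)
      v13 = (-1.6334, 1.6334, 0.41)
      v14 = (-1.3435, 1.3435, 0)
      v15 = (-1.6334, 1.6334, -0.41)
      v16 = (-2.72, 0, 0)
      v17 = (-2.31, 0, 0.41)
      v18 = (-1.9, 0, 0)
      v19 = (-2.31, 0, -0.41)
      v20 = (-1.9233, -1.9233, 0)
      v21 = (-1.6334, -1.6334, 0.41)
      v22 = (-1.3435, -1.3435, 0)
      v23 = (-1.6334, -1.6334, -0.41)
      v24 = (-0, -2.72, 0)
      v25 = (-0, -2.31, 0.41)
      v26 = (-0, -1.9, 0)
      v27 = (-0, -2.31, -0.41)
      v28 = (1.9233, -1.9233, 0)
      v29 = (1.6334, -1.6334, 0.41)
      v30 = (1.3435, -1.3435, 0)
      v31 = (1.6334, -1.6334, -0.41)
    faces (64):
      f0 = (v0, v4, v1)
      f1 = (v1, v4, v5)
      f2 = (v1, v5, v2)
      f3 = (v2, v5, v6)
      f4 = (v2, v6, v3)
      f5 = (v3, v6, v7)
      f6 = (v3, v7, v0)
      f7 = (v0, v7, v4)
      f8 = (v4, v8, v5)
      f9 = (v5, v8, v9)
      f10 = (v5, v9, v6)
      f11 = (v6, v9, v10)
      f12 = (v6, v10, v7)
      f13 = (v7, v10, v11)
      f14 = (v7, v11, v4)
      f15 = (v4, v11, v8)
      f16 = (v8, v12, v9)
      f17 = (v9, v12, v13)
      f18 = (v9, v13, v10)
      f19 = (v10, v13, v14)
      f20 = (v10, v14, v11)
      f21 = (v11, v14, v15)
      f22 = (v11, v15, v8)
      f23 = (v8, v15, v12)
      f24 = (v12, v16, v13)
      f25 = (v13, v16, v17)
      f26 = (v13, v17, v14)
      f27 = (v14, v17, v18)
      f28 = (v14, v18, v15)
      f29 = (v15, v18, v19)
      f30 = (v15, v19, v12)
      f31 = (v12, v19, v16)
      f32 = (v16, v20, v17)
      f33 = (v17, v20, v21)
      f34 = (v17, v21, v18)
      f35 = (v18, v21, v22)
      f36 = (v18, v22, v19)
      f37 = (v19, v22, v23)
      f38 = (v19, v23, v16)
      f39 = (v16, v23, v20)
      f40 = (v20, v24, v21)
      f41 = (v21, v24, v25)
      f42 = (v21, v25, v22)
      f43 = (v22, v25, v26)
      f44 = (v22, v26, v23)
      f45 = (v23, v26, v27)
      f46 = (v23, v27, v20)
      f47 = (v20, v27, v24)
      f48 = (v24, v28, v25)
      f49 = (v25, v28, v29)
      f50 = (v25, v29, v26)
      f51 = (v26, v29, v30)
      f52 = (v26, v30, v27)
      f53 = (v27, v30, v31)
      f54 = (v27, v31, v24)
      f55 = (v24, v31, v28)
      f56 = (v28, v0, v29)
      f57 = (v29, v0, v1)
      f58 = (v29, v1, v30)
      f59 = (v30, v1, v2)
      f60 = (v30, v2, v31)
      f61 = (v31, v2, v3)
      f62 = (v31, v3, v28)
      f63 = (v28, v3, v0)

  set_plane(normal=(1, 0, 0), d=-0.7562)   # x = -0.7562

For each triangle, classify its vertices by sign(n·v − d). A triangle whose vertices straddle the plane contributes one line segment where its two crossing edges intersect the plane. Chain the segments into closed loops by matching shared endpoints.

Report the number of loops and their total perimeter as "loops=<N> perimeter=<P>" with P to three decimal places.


loops=2 perimeter=4.639

Straddling triangles (16 of 64):
  (v8,v12,v9) [+-+] → (-0.7562, 2.40675, 0)–(-0.7562, 2.15796, 0.248797)  len=0.3519
  (v9,v12,v13) [+--] → (-0.7562, 2.15796, 0.248797)–(-0.7562, 1.99676, 0.41)  len=0.2280
  (v9,v13,v10) [+-+] → (-0.7562, 1.99676, 0.41)–(-0.7562, 1.77657, 0.189814)  len=0.3114
  (v10,v13,v14) [+--] → (-0.7562, 1.77657, 0.189814)–(-0.7562, 1.58677, 0)  len=0.2684
  (v10,v14,v11) [+-+] → (-0.7562, 1.58677, 0)–(-0.7562, 1.766, -0.179228)  len=0.2535
  (v11,v14,v15) [+--] → (-0.7562, 1.766, -0.179228)–(-0.7562, 1.99676, -0.41)  len=0.3264
  (v11,v15,v8) [+-+] → (-0.7562, 1.99676, -0.41)–(-0.7562, 2.21695, -0.189814)  len=0.3114
  (v8,v15,v12) [+--] → (-0.7562, 2.21695, -0.189814)–(-0.7562, 2.40675, 0)  len=0.2684
  (v20,v24,v21) [-+-] → (-0.7562, -2.40675, 0)–(-0.7562, -2.21695, 0.189814)  len=0.2684
  (v21,v24,v25) [-++] → (-0.7562, -2.21695, 0.189814)–(-0.7562, -1.99676, 0.41)  len=0.3114
  (v21,v25,v22) [-+-] → (-0.7562, -1.99676, 0.41)–(-0.7562, -1.766, 0.179228)  len=0.3264
  (v22,v25,v26) [-++] → (-0.7562, -1.766, 0.179228)–(-0.7562, -1.58677, 0)  len=0.2535
  (v22,v26,v23) [-+-] → (-0.7562, -1.58677, 0)–(-0.7562, -1.77657, -0.189814)  len=0.2684
  (v23,v26,v27) [-++] → (-0.7562, -1.77657, -0.189814)–(-0.7562, -1.99676, -0.41)  len=0.3114
  (v23,v27,v20) [-+-] → (-0.7562, -1.99676, -0.41)–(-0.7562, -2.15796, -0.248797)  len=0.2280
  (v20,v27,v24) [-++] → (-0.7562, -2.15796, -0.248797)–(-0.7562, -2.40675, 0)  len=0.3519

Chained into 2 loop(s):
  loop 1: 8 segments, perimeter = 2.3193
  loop 2: 8 segments, perimeter = 2.3193
Total perimeter = 4.639


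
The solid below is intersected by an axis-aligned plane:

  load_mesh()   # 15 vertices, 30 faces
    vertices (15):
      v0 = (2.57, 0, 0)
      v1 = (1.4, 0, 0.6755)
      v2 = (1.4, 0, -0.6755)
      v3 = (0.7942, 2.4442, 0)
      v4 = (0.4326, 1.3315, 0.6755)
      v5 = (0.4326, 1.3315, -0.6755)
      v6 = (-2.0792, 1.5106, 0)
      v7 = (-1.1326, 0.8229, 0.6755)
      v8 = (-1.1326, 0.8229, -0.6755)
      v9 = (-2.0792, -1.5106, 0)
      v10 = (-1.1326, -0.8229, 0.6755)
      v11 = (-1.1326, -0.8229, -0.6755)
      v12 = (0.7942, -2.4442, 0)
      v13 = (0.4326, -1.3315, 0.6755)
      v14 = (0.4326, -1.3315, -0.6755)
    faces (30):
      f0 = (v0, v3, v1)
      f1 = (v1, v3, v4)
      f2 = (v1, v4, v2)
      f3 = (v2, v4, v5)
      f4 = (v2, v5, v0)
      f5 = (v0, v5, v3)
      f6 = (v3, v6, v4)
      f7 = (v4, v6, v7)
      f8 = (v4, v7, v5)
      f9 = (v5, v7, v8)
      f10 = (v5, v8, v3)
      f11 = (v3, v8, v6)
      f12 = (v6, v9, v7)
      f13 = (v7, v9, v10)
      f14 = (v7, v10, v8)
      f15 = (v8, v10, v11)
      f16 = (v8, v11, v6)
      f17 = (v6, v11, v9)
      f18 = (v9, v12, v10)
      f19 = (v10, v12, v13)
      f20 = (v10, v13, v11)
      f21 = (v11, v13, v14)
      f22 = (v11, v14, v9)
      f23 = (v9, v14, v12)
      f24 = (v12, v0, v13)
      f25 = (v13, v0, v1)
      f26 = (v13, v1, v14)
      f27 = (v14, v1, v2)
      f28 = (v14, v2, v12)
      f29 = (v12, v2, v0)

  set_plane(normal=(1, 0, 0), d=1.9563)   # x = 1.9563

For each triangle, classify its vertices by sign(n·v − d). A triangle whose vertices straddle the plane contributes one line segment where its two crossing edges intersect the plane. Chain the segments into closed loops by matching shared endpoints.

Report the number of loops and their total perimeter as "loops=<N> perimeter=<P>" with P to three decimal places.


loops=1 perimeter=3.664

Straddling triangles (6 of 30):
  (v0,v3,v1) [+--] → (1.9563, 0.844693, 0)–(1.9563, 0, 0.35432)  len=0.9160
  (v2,v5,v0) [--+] → (1.9563, 0.382306, -0.193953)–(1.9563, 0, -0.35432)  len=0.4146
  (v0,v5,v3) [+--] → (1.9563, 0.382306, -0.193953)–(1.9563, 0.844693, 0)  len=0.5014
  (v12,v0,v13) [-+-] → (1.9563, -0.844693, 0)–(1.9563, -0.382306, 0.193953)  len=0.5014
  (v13,v0,v1) [-+-] → (1.9563, -0.382306, 0.193953)–(1.9563, 0, 0.35432)  len=0.4146
  (v12,v2,v0) [--+] → (1.9563, 0, -0.35432)–(1.9563, -0.844693, 0)  len=0.9160

Chained into 1 loop(s):
  loop 1: 6 segments, perimeter = 3.6640
Total perimeter = 3.664
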